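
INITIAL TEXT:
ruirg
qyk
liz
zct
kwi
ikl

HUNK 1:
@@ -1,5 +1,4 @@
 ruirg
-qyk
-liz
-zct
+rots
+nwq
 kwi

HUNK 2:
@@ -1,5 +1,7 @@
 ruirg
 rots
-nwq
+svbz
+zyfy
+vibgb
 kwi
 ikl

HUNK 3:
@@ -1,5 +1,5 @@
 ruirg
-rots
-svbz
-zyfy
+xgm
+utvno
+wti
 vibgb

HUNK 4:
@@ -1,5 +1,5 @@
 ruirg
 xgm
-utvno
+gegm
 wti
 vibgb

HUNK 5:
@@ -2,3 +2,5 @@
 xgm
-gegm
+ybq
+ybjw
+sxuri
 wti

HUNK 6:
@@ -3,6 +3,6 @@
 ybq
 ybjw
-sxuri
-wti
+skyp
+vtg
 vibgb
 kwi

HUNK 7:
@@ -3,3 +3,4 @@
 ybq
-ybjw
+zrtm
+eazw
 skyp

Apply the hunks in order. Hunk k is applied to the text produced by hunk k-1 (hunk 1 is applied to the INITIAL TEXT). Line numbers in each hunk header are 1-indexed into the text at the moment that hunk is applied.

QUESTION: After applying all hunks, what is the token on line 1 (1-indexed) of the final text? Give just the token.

Answer: ruirg

Derivation:
Hunk 1: at line 1 remove [qyk,liz,zct] add [rots,nwq] -> 5 lines: ruirg rots nwq kwi ikl
Hunk 2: at line 1 remove [nwq] add [svbz,zyfy,vibgb] -> 7 lines: ruirg rots svbz zyfy vibgb kwi ikl
Hunk 3: at line 1 remove [rots,svbz,zyfy] add [xgm,utvno,wti] -> 7 lines: ruirg xgm utvno wti vibgb kwi ikl
Hunk 4: at line 1 remove [utvno] add [gegm] -> 7 lines: ruirg xgm gegm wti vibgb kwi ikl
Hunk 5: at line 2 remove [gegm] add [ybq,ybjw,sxuri] -> 9 lines: ruirg xgm ybq ybjw sxuri wti vibgb kwi ikl
Hunk 6: at line 3 remove [sxuri,wti] add [skyp,vtg] -> 9 lines: ruirg xgm ybq ybjw skyp vtg vibgb kwi ikl
Hunk 7: at line 3 remove [ybjw] add [zrtm,eazw] -> 10 lines: ruirg xgm ybq zrtm eazw skyp vtg vibgb kwi ikl
Final line 1: ruirg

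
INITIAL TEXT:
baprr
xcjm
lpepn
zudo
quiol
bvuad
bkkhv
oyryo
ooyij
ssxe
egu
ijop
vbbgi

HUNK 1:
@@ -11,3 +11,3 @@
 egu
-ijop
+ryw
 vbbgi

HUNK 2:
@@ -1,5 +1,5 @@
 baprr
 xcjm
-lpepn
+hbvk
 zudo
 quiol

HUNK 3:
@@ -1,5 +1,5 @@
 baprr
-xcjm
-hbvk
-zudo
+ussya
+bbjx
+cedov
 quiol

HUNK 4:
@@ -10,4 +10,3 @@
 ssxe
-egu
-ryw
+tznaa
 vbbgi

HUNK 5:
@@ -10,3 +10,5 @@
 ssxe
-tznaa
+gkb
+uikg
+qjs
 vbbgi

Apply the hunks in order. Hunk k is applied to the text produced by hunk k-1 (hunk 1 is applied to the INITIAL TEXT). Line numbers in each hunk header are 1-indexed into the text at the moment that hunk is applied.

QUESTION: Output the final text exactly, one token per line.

Hunk 1: at line 11 remove [ijop] add [ryw] -> 13 lines: baprr xcjm lpepn zudo quiol bvuad bkkhv oyryo ooyij ssxe egu ryw vbbgi
Hunk 2: at line 1 remove [lpepn] add [hbvk] -> 13 lines: baprr xcjm hbvk zudo quiol bvuad bkkhv oyryo ooyij ssxe egu ryw vbbgi
Hunk 3: at line 1 remove [xcjm,hbvk,zudo] add [ussya,bbjx,cedov] -> 13 lines: baprr ussya bbjx cedov quiol bvuad bkkhv oyryo ooyij ssxe egu ryw vbbgi
Hunk 4: at line 10 remove [egu,ryw] add [tznaa] -> 12 lines: baprr ussya bbjx cedov quiol bvuad bkkhv oyryo ooyij ssxe tznaa vbbgi
Hunk 5: at line 10 remove [tznaa] add [gkb,uikg,qjs] -> 14 lines: baprr ussya bbjx cedov quiol bvuad bkkhv oyryo ooyij ssxe gkb uikg qjs vbbgi

Answer: baprr
ussya
bbjx
cedov
quiol
bvuad
bkkhv
oyryo
ooyij
ssxe
gkb
uikg
qjs
vbbgi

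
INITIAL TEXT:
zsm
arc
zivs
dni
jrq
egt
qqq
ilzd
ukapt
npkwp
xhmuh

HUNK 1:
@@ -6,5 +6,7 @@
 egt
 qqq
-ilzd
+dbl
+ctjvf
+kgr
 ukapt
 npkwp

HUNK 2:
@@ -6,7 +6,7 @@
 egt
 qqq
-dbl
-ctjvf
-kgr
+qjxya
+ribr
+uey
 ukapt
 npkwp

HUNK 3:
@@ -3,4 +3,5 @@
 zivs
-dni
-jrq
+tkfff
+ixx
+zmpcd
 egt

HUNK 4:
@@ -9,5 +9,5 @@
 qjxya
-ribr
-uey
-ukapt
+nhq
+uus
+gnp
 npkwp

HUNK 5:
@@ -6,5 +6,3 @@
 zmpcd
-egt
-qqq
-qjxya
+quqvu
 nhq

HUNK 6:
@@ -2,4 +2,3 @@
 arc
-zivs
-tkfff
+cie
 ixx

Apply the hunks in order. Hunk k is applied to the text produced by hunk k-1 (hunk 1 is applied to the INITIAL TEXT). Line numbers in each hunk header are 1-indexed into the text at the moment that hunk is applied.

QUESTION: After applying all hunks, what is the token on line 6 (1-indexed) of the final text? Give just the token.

Hunk 1: at line 6 remove [ilzd] add [dbl,ctjvf,kgr] -> 13 lines: zsm arc zivs dni jrq egt qqq dbl ctjvf kgr ukapt npkwp xhmuh
Hunk 2: at line 6 remove [dbl,ctjvf,kgr] add [qjxya,ribr,uey] -> 13 lines: zsm arc zivs dni jrq egt qqq qjxya ribr uey ukapt npkwp xhmuh
Hunk 3: at line 3 remove [dni,jrq] add [tkfff,ixx,zmpcd] -> 14 lines: zsm arc zivs tkfff ixx zmpcd egt qqq qjxya ribr uey ukapt npkwp xhmuh
Hunk 4: at line 9 remove [ribr,uey,ukapt] add [nhq,uus,gnp] -> 14 lines: zsm arc zivs tkfff ixx zmpcd egt qqq qjxya nhq uus gnp npkwp xhmuh
Hunk 5: at line 6 remove [egt,qqq,qjxya] add [quqvu] -> 12 lines: zsm arc zivs tkfff ixx zmpcd quqvu nhq uus gnp npkwp xhmuh
Hunk 6: at line 2 remove [zivs,tkfff] add [cie] -> 11 lines: zsm arc cie ixx zmpcd quqvu nhq uus gnp npkwp xhmuh
Final line 6: quqvu

Answer: quqvu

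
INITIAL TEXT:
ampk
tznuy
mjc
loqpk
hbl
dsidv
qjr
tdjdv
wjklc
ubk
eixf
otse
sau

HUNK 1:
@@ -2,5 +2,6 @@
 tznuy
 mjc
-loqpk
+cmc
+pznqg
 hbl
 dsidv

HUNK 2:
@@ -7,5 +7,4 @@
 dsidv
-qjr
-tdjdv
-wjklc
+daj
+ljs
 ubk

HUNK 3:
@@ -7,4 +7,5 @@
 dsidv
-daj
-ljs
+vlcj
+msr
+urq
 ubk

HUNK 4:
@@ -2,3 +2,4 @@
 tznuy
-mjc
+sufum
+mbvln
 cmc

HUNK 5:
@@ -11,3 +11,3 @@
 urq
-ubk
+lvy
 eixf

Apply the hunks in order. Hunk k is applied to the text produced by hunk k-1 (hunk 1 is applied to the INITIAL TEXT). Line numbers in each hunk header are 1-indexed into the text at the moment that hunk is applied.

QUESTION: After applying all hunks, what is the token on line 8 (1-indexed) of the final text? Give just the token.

Hunk 1: at line 2 remove [loqpk] add [cmc,pznqg] -> 14 lines: ampk tznuy mjc cmc pznqg hbl dsidv qjr tdjdv wjklc ubk eixf otse sau
Hunk 2: at line 7 remove [qjr,tdjdv,wjklc] add [daj,ljs] -> 13 lines: ampk tznuy mjc cmc pznqg hbl dsidv daj ljs ubk eixf otse sau
Hunk 3: at line 7 remove [daj,ljs] add [vlcj,msr,urq] -> 14 lines: ampk tznuy mjc cmc pznqg hbl dsidv vlcj msr urq ubk eixf otse sau
Hunk 4: at line 2 remove [mjc] add [sufum,mbvln] -> 15 lines: ampk tznuy sufum mbvln cmc pznqg hbl dsidv vlcj msr urq ubk eixf otse sau
Hunk 5: at line 11 remove [ubk] add [lvy] -> 15 lines: ampk tznuy sufum mbvln cmc pznqg hbl dsidv vlcj msr urq lvy eixf otse sau
Final line 8: dsidv

Answer: dsidv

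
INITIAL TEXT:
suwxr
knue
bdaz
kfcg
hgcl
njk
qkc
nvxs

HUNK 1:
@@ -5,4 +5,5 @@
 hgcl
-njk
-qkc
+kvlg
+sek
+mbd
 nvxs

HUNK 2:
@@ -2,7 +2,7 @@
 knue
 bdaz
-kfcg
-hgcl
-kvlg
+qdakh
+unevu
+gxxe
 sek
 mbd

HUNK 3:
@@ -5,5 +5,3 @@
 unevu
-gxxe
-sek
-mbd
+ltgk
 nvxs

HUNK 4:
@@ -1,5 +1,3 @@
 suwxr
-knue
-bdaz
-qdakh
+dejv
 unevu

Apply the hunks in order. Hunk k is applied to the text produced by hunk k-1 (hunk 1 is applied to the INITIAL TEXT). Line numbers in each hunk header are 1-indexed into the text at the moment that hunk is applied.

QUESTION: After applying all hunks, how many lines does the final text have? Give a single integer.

Hunk 1: at line 5 remove [njk,qkc] add [kvlg,sek,mbd] -> 9 lines: suwxr knue bdaz kfcg hgcl kvlg sek mbd nvxs
Hunk 2: at line 2 remove [kfcg,hgcl,kvlg] add [qdakh,unevu,gxxe] -> 9 lines: suwxr knue bdaz qdakh unevu gxxe sek mbd nvxs
Hunk 3: at line 5 remove [gxxe,sek,mbd] add [ltgk] -> 7 lines: suwxr knue bdaz qdakh unevu ltgk nvxs
Hunk 4: at line 1 remove [knue,bdaz,qdakh] add [dejv] -> 5 lines: suwxr dejv unevu ltgk nvxs
Final line count: 5

Answer: 5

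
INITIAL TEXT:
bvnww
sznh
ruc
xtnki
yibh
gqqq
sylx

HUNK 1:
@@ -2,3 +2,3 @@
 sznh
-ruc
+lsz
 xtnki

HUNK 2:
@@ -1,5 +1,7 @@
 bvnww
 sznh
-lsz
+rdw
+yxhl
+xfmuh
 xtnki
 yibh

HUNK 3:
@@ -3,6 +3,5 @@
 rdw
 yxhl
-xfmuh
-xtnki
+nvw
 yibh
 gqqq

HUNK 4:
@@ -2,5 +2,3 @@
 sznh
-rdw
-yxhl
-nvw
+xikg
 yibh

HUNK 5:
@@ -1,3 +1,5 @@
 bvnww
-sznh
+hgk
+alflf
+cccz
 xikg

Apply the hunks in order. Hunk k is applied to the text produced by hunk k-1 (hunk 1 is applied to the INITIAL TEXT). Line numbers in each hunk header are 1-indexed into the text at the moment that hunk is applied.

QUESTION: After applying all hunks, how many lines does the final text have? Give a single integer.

Hunk 1: at line 2 remove [ruc] add [lsz] -> 7 lines: bvnww sznh lsz xtnki yibh gqqq sylx
Hunk 2: at line 1 remove [lsz] add [rdw,yxhl,xfmuh] -> 9 lines: bvnww sznh rdw yxhl xfmuh xtnki yibh gqqq sylx
Hunk 3: at line 3 remove [xfmuh,xtnki] add [nvw] -> 8 lines: bvnww sznh rdw yxhl nvw yibh gqqq sylx
Hunk 4: at line 2 remove [rdw,yxhl,nvw] add [xikg] -> 6 lines: bvnww sznh xikg yibh gqqq sylx
Hunk 5: at line 1 remove [sznh] add [hgk,alflf,cccz] -> 8 lines: bvnww hgk alflf cccz xikg yibh gqqq sylx
Final line count: 8

Answer: 8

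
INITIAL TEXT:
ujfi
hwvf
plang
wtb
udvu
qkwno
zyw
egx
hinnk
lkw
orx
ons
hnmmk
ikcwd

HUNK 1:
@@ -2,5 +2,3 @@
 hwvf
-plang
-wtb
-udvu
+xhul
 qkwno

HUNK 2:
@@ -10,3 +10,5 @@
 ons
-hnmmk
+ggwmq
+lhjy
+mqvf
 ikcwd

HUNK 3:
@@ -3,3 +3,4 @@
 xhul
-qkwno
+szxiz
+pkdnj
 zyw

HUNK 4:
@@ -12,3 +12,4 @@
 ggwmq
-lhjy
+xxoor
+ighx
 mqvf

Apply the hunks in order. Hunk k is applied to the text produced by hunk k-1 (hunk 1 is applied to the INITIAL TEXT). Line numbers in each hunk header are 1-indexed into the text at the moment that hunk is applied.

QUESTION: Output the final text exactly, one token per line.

Answer: ujfi
hwvf
xhul
szxiz
pkdnj
zyw
egx
hinnk
lkw
orx
ons
ggwmq
xxoor
ighx
mqvf
ikcwd

Derivation:
Hunk 1: at line 2 remove [plang,wtb,udvu] add [xhul] -> 12 lines: ujfi hwvf xhul qkwno zyw egx hinnk lkw orx ons hnmmk ikcwd
Hunk 2: at line 10 remove [hnmmk] add [ggwmq,lhjy,mqvf] -> 14 lines: ujfi hwvf xhul qkwno zyw egx hinnk lkw orx ons ggwmq lhjy mqvf ikcwd
Hunk 3: at line 3 remove [qkwno] add [szxiz,pkdnj] -> 15 lines: ujfi hwvf xhul szxiz pkdnj zyw egx hinnk lkw orx ons ggwmq lhjy mqvf ikcwd
Hunk 4: at line 12 remove [lhjy] add [xxoor,ighx] -> 16 lines: ujfi hwvf xhul szxiz pkdnj zyw egx hinnk lkw orx ons ggwmq xxoor ighx mqvf ikcwd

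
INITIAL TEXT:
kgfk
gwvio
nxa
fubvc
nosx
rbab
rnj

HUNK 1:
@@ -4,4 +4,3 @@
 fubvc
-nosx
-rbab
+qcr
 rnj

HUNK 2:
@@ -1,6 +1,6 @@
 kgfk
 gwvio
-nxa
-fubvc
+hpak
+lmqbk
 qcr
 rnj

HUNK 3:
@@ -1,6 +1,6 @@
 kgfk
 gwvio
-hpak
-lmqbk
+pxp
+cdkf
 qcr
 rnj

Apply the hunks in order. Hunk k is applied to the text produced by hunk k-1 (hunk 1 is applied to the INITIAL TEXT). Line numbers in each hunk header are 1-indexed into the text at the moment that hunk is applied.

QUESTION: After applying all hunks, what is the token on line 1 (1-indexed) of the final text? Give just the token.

Hunk 1: at line 4 remove [nosx,rbab] add [qcr] -> 6 lines: kgfk gwvio nxa fubvc qcr rnj
Hunk 2: at line 1 remove [nxa,fubvc] add [hpak,lmqbk] -> 6 lines: kgfk gwvio hpak lmqbk qcr rnj
Hunk 3: at line 1 remove [hpak,lmqbk] add [pxp,cdkf] -> 6 lines: kgfk gwvio pxp cdkf qcr rnj
Final line 1: kgfk

Answer: kgfk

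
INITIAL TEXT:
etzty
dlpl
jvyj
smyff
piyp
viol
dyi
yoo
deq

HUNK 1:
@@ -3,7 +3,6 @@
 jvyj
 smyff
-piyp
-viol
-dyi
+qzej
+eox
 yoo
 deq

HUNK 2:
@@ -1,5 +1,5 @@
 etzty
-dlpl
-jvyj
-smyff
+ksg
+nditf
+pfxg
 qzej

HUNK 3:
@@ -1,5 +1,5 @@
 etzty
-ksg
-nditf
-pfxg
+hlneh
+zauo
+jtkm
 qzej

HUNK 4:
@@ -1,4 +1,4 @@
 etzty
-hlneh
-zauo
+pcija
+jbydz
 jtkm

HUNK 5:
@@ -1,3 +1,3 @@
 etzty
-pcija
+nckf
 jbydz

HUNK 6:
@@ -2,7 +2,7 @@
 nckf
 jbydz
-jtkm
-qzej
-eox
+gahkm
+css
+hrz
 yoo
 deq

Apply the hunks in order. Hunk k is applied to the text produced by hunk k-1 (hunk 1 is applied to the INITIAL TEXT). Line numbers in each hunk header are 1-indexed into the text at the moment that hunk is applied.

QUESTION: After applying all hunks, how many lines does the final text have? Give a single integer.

Hunk 1: at line 3 remove [piyp,viol,dyi] add [qzej,eox] -> 8 lines: etzty dlpl jvyj smyff qzej eox yoo deq
Hunk 2: at line 1 remove [dlpl,jvyj,smyff] add [ksg,nditf,pfxg] -> 8 lines: etzty ksg nditf pfxg qzej eox yoo deq
Hunk 3: at line 1 remove [ksg,nditf,pfxg] add [hlneh,zauo,jtkm] -> 8 lines: etzty hlneh zauo jtkm qzej eox yoo deq
Hunk 4: at line 1 remove [hlneh,zauo] add [pcija,jbydz] -> 8 lines: etzty pcija jbydz jtkm qzej eox yoo deq
Hunk 5: at line 1 remove [pcija] add [nckf] -> 8 lines: etzty nckf jbydz jtkm qzej eox yoo deq
Hunk 6: at line 2 remove [jtkm,qzej,eox] add [gahkm,css,hrz] -> 8 lines: etzty nckf jbydz gahkm css hrz yoo deq
Final line count: 8

Answer: 8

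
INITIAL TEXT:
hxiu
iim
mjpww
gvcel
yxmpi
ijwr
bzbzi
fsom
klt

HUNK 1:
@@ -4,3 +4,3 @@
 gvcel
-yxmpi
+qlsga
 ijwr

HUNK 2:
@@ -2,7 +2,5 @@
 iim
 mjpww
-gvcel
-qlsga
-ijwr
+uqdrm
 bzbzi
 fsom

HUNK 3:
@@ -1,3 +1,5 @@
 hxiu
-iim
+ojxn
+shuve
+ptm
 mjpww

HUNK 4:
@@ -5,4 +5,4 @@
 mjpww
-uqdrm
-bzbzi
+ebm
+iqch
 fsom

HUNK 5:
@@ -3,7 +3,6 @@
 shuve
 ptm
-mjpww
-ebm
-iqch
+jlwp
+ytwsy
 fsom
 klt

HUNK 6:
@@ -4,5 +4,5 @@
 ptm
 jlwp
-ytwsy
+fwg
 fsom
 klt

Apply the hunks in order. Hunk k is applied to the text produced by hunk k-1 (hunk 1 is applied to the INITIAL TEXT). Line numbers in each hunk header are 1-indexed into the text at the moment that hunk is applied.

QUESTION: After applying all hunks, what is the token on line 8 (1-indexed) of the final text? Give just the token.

Answer: klt

Derivation:
Hunk 1: at line 4 remove [yxmpi] add [qlsga] -> 9 lines: hxiu iim mjpww gvcel qlsga ijwr bzbzi fsom klt
Hunk 2: at line 2 remove [gvcel,qlsga,ijwr] add [uqdrm] -> 7 lines: hxiu iim mjpww uqdrm bzbzi fsom klt
Hunk 3: at line 1 remove [iim] add [ojxn,shuve,ptm] -> 9 lines: hxiu ojxn shuve ptm mjpww uqdrm bzbzi fsom klt
Hunk 4: at line 5 remove [uqdrm,bzbzi] add [ebm,iqch] -> 9 lines: hxiu ojxn shuve ptm mjpww ebm iqch fsom klt
Hunk 5: at line 3 remove [mjpww,ebm,iqch] add [jlwp,ytwsy] -> 8 lines: hxiu ojxn shuve ptm jlwp ytwsy fsom klt
Hunk 6: at line 4 remove [ytwsy] add [fwg] -> 8 lines: hxiu ojxn shuve ptm jlwp fwg fsom klt
Final line 8: klt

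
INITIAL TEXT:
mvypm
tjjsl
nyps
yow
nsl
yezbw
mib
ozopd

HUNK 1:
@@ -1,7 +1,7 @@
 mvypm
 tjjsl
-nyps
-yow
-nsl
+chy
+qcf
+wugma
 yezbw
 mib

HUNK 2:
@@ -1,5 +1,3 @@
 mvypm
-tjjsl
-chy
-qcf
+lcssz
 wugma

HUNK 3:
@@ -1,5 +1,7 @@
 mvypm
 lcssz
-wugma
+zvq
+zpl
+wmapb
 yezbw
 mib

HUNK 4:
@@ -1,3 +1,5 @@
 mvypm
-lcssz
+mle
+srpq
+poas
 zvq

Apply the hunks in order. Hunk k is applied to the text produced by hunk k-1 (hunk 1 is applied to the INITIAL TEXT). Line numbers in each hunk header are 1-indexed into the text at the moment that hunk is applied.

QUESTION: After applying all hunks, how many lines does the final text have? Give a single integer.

Hunk 1: at line 1 remove [nyps,yow,nsl] add [chy,qcf,wugma] -> 8 lines: mvypm tjjsl chy qcf wugma yezbw mib ozopd
Hunk 2: at line 1 remove [tjjsl,chy,qcf] add [lcssz] -> 6 lines: mvypm lcssz wugma yezbw mib ozopd
Hunk 3: at line 1 remove [wugma] add [zvq,zpl,wmapb] -> 8 lines: mvypm lcssz zvq zpl wmapb yezbw mib ozopd
Hunk 4: at line 1 remove [lcssz] add [mle,srpq,poas] -> 10 lines: mvypm mle srpq poas zvq zpl wmapb yezbw mib ozopd
Final line count: 10

Answer: 10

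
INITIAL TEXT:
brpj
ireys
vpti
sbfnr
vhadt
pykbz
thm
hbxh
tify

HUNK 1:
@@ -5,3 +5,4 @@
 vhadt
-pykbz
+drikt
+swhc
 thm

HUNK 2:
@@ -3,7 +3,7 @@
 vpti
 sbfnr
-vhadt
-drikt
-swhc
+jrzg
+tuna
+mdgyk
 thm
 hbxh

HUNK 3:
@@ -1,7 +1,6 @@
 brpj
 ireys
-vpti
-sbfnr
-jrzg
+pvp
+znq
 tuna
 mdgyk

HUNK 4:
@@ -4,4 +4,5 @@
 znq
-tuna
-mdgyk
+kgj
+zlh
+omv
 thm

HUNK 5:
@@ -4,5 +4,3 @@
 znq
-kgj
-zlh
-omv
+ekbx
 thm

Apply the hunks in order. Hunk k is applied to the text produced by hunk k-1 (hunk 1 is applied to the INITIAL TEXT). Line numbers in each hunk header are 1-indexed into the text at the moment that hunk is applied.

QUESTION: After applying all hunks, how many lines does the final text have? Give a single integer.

Answer: 8

Derivation:
Hunk 1: at line 5 remove [pykbz] add [drikt,swhc] -> 10 lines: brpj ireys vpti sbfnr vhadt drikt swhc thm hbxh tify
Hunk 2: at line 3 remove [vhadt,drikt,swhc] add [jrzg,tuna,mdgyk] -> 10 lines: brpj ireys vpti sbfnr jrzg tuna mdgyk thm hbxh tify
Hunk 3: at line 1 remove [vpti,sbfnr,jrzg] add [pvp,znq] -> 9 lines: brpj ireys pvp znq tuna mdgyk thm hbxh tify
Hunk 4: at line 4 remove [tuna,mdgyk] add [kgj,zlh,omv] -> 10 lines: brpj ireys pvp znq kgj zlh omv thm hbxh tify
Hunk 5: at line 4 remove [kgj,zlh,omv] add [ekbx] -> 8 lines: brpj ireys pvp znq ekbx thm hbxh tify
Final line count: 8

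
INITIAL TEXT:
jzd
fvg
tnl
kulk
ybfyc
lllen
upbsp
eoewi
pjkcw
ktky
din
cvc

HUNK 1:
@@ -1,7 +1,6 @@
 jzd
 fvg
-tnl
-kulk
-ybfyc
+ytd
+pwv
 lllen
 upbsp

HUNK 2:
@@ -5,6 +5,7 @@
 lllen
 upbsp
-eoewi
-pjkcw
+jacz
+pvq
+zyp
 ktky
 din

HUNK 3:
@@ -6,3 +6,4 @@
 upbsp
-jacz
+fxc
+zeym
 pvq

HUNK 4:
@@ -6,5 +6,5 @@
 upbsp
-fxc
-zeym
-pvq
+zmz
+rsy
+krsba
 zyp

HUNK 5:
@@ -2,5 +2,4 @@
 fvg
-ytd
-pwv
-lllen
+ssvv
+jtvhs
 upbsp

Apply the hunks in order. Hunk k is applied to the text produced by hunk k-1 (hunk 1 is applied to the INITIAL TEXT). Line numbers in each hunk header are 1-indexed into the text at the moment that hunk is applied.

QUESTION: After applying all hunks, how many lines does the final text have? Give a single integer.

Hunk 1: at line 1 remove [tnl,kulk,ybfyc] add [ytd,pwv] -> 11 lines: jzd fvg ytd pwv lllen upbsp eoewi pjkcw ktky din cvc
Hunk 2: at line 5 remove [eoewi,pjkcw] add [jacz,pvq,zyp] -> 12 lines: jzd fvg ytd pwv lllen upbsp jacz pvq zyp ktky din cvc
Hunk 3: at line 6 remove [jacz] add [fxc,zeym] -> 13 lines: jzd fvg ytd pwv lllen upbsp fxc zeym pvq zyp ktky din cvc
Hunk 4: at line 6 remove [fxc,zeym,pvq] add [zmz,rsy,krsba] -> 13 lines: jzd fvg ytd pwv lllen upbsp zmz rsy krsba zyp ktky din cvc
Hunk 5: at line 2 remove [ytd,pwv,lllen] add [ssvv,jtvhs] -> 12 lines: jzd fvg ssvv jtvhs upbsp zmz rsy krsba zyp ktky din cvc
Final line count: 12

Answer: 12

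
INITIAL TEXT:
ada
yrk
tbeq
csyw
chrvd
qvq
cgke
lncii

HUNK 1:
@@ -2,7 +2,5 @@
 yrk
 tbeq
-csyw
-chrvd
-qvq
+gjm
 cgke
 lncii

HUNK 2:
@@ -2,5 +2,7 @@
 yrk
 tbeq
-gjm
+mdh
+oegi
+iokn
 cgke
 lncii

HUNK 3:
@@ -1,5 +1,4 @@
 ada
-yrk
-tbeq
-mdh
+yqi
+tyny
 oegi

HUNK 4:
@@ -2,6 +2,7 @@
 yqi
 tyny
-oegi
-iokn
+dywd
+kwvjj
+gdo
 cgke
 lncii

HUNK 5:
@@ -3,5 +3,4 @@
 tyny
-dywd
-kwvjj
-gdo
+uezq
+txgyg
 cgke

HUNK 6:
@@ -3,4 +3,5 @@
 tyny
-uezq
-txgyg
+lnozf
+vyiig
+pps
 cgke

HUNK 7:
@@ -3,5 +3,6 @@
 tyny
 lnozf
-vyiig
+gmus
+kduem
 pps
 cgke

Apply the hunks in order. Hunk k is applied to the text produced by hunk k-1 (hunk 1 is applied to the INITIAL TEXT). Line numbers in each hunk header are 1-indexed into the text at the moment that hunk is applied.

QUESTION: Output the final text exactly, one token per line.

Answer: ada
yqi
tyny
lnozf
gmus
kduem
pps
cgke
lncii

Derivation:
Hunk 1: at line 2 remove [csyw,chrvd,qvq] add [gjm] -> 6 lines: ada yrk tbeq gjm cgke lncii
Hunk 2: at line 2 remove [gjm] add [mdh,oegi,iokn] -> 8 lines: ada yrk tbeq mdh oegi iokn cgke lncii
Hunk 3: at line 1 remove [yrk,tbeq,mdh] add [yqi,tyny] -> 7 lines: ada yqi tyny oegi iokn cgke lncii
Hunk 4: at line 2 remove [oegi,iokn] add [dywd,kwvjj,gdo] -> 8 lines: ada yqi tyny dywd kwvjj gdo cgke lncii
Hunk 5: at line 3 remove [dywd,kwvjj,gdo] add [uezq,txgyg] -> 7 lines: ada yqi tyny uezq txgyg cgke lncii
Hunk 6: at line 3 remove [uezq,txgyg] add [lnozf,vyiig,pps] -> 8 lines: ada yqi tyny lnozf vyiig pps cgke lncii
Hunk 7: at line 3 remove [vyiig] add [gmus,kduem] -> 9 lines: ada yqi tyny lnozf gmus kduem pps cgke lncii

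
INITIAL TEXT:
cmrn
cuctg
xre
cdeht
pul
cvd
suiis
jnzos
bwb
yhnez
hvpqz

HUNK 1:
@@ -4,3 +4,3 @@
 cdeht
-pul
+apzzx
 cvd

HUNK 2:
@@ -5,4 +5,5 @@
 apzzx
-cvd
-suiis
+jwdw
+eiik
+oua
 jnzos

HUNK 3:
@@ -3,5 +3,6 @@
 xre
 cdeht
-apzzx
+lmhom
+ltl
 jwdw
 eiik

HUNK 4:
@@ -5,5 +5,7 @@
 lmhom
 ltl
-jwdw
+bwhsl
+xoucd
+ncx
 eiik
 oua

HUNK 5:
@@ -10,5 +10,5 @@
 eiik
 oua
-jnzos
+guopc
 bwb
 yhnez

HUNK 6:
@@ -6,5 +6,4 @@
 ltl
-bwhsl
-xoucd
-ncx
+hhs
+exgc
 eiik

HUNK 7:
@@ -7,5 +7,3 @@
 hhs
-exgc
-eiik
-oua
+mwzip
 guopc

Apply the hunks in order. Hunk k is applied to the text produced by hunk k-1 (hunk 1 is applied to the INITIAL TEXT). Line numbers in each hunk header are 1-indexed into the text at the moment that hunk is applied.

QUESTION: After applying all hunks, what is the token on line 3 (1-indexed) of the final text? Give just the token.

Hunk 1: at line 4 remove [pul] add [apzzx] -> 11 lines: cmrn cuctg xre cdeht apzzx cvd suiis jnzos bwb yhnez hvpqz
Hunk 2: at line 5 remove [cvd,suiis] add [jwdw,eiik,oua] -> 12 lines: cmrn cuctg xre cdeht apzzx jwdw eiik oua jnzos bwb yhnez hvpqz
Hunk 3: at line 3 remove [apzzx] add [lmhom,ltl] -> 13 lines: cmrn cuctg xre cdeht lmhom ltl jwdw eiik oua jnzos bwb yhnez hvpqz
Hunk 4: at line 5 remove [jwdw] add [bwhsl,xoucd,ncx] -> 15 lines: cmrn cuctg xre cdeht lmhom ltl bwhsl xoucd ncx eiik oua jnzos bwb yhnez hvpqz
Hunk 5: at line 10 remove [jnzos] add [guopc] -> 15 lines: cmrn cuctg xre cdeht lmhom ltl bwhsl xoucd ncx eiik oua guopc bwb yhnez hvpqz
Hunk 6: at line 6 remove [bwhsl,xoucd,ncx] add [hhs,exgc] -> 14 lines: cmrn cuctg xre cdeht lmhom ltl hhs exgc eiik oua guopc bwb yhnez hvpqz
Hunk 7: at line 7 remove [exgc,eiik,oua] add [mwzip] -> 12 lines: cmrn cuctg xre cdeht lmhom ltl hhs mwzip guopc bwb yhnez hvpqz
Final line 3: xre

Answer: xre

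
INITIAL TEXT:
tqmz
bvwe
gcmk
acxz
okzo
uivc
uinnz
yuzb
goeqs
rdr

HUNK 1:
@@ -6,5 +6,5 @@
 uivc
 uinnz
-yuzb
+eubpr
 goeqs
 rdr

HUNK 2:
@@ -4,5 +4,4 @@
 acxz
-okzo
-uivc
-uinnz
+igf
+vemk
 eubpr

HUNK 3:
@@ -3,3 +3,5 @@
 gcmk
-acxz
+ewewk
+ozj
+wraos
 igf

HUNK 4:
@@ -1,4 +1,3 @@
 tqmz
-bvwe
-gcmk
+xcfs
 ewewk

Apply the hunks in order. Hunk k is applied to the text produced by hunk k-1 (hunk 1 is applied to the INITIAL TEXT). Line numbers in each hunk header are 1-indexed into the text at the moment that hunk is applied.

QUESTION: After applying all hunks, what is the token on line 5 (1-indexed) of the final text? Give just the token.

Hunk 1: at line 6 remove [yuzb] add [eubpr] -> 10 lines: tqmz bvwe gcmk acxz okzo uivc uinnz eubpr goeqs rdr
Hunk 2: at line 4 remove [okzo,uivc,uinnz] add [igf,vemk] -> 9 lines: tqmz bvwe gcmk acxz igf vemk eubpr goeqs rdr
Hunk 3: at line 3 remove [acxz] add [ewewk,ozj,wraos] -> 11 lines: tqmz bvwe gcmk ewewk ozj wraos igf vemk eubpr goeqs rdr
Hunk 4: at line 1 remove [bvwe,gcmk] add [xcfs] -> 10 lines: tqmz xcfs ewewk ozj wraos igf vemk eubpr goeqs rdr
Final line 5: wraos

Answer: wraos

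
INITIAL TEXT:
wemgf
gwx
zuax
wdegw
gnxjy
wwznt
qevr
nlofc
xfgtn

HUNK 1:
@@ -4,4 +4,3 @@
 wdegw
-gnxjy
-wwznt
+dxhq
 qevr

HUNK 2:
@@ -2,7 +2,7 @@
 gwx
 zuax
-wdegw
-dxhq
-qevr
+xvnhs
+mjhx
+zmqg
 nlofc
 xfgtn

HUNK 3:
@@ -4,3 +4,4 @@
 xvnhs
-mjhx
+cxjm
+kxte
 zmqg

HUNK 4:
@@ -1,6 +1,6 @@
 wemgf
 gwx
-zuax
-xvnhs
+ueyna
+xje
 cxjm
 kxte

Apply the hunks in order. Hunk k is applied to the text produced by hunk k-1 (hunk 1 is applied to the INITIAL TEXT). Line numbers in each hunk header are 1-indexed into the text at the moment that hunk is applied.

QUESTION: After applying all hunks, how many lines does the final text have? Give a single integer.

Hunk 1: at line 4 remove [gnxjy,wwznt] add [dxhq] -> 8 lines: wemgf gwx zuax wdegw dxhq qevr nlofc xfgtn
Hunk 2: at line 2 remove [wdegw,dxhq,qevr] add [xvnhs,mjhx,zmqg] -> 8 lines: wemgf gwx zuax xvnhs mjhx zmqg nlofc xfgtn
Hunk 3: at line 4 remove [mjhx] add [cxjm,kxte] -> 9 lines: wemgf gwx zuax xvnhs cxjm kxte zmqg nlofc xfgtn
Hunk 4: at line 1 remove [zuax,xvnhs] add [ueyna,xje] -> 9 lines: wemgf gwx ueyna xje cxjm kxte zmqg nlofc xfgtn
Final line count: 9

Answer: 9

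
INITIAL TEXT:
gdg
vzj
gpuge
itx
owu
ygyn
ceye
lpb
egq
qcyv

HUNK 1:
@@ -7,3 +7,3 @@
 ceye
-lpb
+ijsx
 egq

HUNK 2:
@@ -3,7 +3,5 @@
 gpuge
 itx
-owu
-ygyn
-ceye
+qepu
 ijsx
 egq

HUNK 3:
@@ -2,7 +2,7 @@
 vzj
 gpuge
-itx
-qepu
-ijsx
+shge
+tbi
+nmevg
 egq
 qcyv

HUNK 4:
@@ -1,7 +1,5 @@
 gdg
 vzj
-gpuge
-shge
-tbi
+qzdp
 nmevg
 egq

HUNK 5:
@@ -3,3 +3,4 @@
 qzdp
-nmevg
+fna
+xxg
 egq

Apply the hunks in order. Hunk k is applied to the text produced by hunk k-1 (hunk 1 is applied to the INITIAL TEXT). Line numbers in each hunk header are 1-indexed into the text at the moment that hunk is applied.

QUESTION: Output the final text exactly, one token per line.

Hunk 1: at line 7 remove [lpb] add [ijsx] -> 10 lines: gdg vzj gpuge itx owu ygyn ceye ijsx egq qcyv
Hunk 2: at line 3 remove [owu,ygyn,ceye] add [qepu] -> 8 lines: gdg vzj gpuge itx qepu ijsx egq qcyv
Hunk 3: at line 2 remove [itx,qepu,ijsx] add [shge,tbi,nmevg] -> 8 lines: gdg vzj gpuge shge tbi nmevg egq qcyv
Hunk 4: at line 1 remove [gpuge,shge,tbi] add [qzdp] -> 6 lines: gdg vzj qzdp nmevg egq qcyv
Hunk 5: at line 3 remove [nmevg] add [fna,xxg] -> 7 lines: gdg vzj qzdp fna xxg egq qcyv

Answer: gdg
vzj
qzdp
fna
xxg
egq
qcyv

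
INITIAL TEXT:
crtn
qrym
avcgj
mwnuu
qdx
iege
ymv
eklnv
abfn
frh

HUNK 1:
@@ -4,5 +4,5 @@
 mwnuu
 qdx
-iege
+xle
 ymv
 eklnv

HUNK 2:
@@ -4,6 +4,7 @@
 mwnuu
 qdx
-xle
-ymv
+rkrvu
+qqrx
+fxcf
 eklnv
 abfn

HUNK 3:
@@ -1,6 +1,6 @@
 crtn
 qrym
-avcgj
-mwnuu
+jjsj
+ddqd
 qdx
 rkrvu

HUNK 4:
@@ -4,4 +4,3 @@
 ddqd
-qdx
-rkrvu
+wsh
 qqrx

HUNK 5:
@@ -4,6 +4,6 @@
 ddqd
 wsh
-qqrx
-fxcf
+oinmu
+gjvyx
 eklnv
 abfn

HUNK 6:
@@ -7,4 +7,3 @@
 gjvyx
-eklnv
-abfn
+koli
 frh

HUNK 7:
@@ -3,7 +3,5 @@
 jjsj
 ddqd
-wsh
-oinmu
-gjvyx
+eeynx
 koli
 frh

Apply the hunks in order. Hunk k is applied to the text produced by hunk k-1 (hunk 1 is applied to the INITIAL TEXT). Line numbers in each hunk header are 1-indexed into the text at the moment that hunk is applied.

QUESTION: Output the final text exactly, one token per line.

Hunk 1: at line 4 remove [iege] add [xle] -> 10 lines: crtn qrym avcgj mwnuu qdx xle ymv eklnv abfn frh
Hunk 2: at line 4 remove [xle,ymv] add [rkrvu,qqrx,fxcf] -> 11 lines: crtn qrym avcgj mwnuu qdx rkrvu qqrx fxcf eklnv abfn frh
Hunk 3: at line 1 remove [avcgj,mwnuu] add [jjsj,ddqd] -> 11 lines: crtn qrym jjsj ddqd qdx rkrvu qqrx fxcf eklnv abfn frh
Hunk 4: at line 4 remove [qdx,rkrvu] add [wsh] -> 10 lines: crtn qrym jjsj ddqd wsh qqrx fxcf eklnv abfn frh
Hunk 5: at line 4 remove [qqrx,fxcf] add [oinmu,gjvyx] -> 10 lines: crtn qrym jjsj ddqd wsh oinmu gjvyx eklnv abfn frh
Hunk 6: at line 7 remove [eklnv,abfn] add [koli] -> 9 lines: crtn qrym jjsj ddqd wsh oinmu gjvyx koli frh
Hunk 7: at line 3 remove [wsh,oinmu,gjvyx] add [eeynx] -> 7 lines: crtn qrym jjsj ddqd eeynx koli frh

Answer: crtn
qrym
jjsj
ddqd
eeynx
koli
frh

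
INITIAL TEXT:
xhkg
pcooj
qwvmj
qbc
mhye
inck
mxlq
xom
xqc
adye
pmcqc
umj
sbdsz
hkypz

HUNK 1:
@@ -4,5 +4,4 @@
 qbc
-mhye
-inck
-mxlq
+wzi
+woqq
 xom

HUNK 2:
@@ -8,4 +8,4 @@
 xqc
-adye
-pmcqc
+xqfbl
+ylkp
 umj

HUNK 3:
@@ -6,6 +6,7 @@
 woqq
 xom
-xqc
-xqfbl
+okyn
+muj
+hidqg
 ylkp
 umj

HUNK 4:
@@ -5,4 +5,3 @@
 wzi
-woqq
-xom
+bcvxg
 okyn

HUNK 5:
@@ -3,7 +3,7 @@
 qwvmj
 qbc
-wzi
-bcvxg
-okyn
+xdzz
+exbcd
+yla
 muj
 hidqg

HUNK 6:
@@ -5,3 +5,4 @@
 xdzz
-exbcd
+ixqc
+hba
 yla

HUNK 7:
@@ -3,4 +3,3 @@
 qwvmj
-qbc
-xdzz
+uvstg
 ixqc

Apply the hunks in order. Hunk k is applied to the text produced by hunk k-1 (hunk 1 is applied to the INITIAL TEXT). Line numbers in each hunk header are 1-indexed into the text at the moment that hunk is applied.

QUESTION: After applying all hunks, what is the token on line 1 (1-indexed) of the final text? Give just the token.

Hunk 1: at line 4 remove [mhye,inck,mxlq] add [wzi,woqq] -> 13 lines: xhkg pcooj qwvmj qbc wzi woqq xom xqc adye pmcqc umj sbdsz hkypz
Hunk 2: at line 8 remove [adye,pmcqc] add [xqfbl,ylkp] -> 13 lines: xhkg pcooj qwvmj qbc wzi woqq xom xqc xqfbl ylkp umj sbdsz hkypz
Hunk 3: at line 6 remove [xqc,xqfbl] add [okyn,muj,hidqg] -> 14 lines: xhkg pcooj qwvmj qbc wzi woqq xom okyn muj hidqg ylkp umj sbdsz hkypz
Hunk 4: at line 5 remove [woqq,xom] add [bcvxg] -> 13 lines: xhkg pcooj qwvmj qbc wzi bcvxg okyn muj hidqg ylkp umj sbdsz hkypz
Hunk 5: at line 3 remove [wzi,bcvxg,okyn] add [xdzz,exbcd,yla] -> 13 lines: xhkg pcooj qwvmj qbc xdzz exbcd yla muj hidqg ylkp umj sbdsz hkypz
Hunk 6: at line 5 remove [exbcd] add [ixqc,hba] -> 14 lines: xhkg pcooj qwvmj qbc xdzz ixqc hba yla muj hidqg ylkp umj sbdsz hkypz
Hunk 7: at line 3 remove [qbc,xdzz] add [uvstg] -> 13 lines: xhkg pcooj qwvmj uvstg ixqc hba yla muj hidqg ylkp umj sbdsz hkypz
Final line 1: xhkg

Answer: xhkg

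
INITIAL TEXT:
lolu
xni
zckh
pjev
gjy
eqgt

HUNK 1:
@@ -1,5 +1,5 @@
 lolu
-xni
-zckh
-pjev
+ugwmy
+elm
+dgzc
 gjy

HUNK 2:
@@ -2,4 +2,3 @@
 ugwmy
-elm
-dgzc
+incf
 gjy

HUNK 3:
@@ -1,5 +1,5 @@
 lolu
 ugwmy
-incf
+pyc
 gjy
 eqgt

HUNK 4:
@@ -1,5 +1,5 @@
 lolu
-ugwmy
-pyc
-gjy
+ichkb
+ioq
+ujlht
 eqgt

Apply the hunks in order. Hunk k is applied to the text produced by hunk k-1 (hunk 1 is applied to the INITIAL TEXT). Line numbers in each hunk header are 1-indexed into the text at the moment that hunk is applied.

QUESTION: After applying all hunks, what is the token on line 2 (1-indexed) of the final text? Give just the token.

Hunk 1: at line 1 remove [xni,zckh,pjev] add [ugwmy,elm,dgzc] -> 6 lines: lolu ugwmy elm dgzc gjy eqgt
Hunk 2: at line 2 remove [elm,dgzc] add [incf] -> 5 lines: lolu ugwmy incf gjy eqgt
Hunk 3: at line 1 remove [incf] add [pyc] -> 5 lines: lolu ugwmy pyc gjy eqgt
Hunk 4: at line 1 remove [ugwmy,pyc,gjy] add [ichkb,ioq,ujlht] -> 5 lines: lolu ichkb ioq ujlht eqgt
Final line 2: ichkb

Answer: ichkb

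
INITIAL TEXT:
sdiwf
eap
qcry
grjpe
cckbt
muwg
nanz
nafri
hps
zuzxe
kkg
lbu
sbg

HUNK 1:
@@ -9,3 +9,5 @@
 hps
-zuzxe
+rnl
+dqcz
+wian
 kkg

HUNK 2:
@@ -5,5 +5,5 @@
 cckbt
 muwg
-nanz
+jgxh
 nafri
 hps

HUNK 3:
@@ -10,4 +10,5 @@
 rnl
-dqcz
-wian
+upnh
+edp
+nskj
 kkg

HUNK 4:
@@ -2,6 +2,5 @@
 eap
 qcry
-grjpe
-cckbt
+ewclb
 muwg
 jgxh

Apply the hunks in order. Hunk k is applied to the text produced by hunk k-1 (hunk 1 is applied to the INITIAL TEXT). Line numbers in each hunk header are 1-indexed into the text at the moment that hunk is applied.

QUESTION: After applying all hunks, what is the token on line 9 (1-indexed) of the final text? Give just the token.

Answer: rnl

Derivation:
Hunk 1: at line 9 remove [zuzxe] add [rnl,dqcz,wian] -> 15 lines: sdiwf eap qcry grjpe cckbt muwg nanz nafri hps rnl dqcz wian kkg lbu sbg
Hunk 2: at line 5 remove [nanz] add [jgxh] -> 15 lines: sdiwf eap qcry grjpe cckbt muwg jgxh nafri hps rnl dqcz wian kkg lbu sbg
Hunk 3: at line 10 remove [dqcz,wian] add [upnh,edp,nskj] -> 16 lines: sdiwf eap qcry grjpe cckbt muwg jgxh nafri hps rnl upnh edp nskj kkg lbu sbg
Hunk 4: at line 2 remove [grjpe,cckbt] add [ewclb] -> 15 lines: sdiwf eap qcry ewclb muwg jgxh nafri hps rnl upnh edp nskj kkg lbu sbg
Final line 9: rnl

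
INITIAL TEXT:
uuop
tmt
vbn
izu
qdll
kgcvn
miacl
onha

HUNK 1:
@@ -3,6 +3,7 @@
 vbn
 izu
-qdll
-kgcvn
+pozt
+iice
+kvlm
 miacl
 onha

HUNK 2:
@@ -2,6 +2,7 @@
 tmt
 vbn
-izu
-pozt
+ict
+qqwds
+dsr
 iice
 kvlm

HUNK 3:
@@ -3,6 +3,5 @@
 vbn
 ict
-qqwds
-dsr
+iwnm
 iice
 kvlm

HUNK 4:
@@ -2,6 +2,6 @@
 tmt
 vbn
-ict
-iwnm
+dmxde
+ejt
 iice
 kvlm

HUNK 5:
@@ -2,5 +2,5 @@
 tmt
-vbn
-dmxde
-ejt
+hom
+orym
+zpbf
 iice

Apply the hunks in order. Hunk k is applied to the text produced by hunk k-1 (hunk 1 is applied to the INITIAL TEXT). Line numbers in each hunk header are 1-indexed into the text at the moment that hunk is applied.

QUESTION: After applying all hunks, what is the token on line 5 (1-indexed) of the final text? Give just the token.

Hunk 1: at line 3 remove [qdll,kgcvn] add [pozt,iice,kvlm] -> 9 lines: uuop tmt vbn izu pozt iice kvlm miacl onha
Hunk 2: at line 2 remove [izu,pozt] add [ict,qqwds,dsr] -> 10 lines: uuop tmt vbn ict qqwds dsr iice kvlm miacl onha
Hunk 3: at line 3 remove [qqwds,dsr] add [iwnm] -> 9 lines: uuop tmt vbn ict iwnm iice kvlm miacl onha
Hunk 4: at line 2 remove [ict,iwnm] add [dmxde,ejt] -> 9 lines: uuop tmt vbn dmxde ejt iice kvlm miacl onha
Hunk 5: at line 2 remove [vbn,dmxde,ejt] add [hom,orym,zpbf] -> 9 lines: uuop tmt hom orym zpbf iice kvlm miacl onha
Final line 5: zpbf

Answer: zpbf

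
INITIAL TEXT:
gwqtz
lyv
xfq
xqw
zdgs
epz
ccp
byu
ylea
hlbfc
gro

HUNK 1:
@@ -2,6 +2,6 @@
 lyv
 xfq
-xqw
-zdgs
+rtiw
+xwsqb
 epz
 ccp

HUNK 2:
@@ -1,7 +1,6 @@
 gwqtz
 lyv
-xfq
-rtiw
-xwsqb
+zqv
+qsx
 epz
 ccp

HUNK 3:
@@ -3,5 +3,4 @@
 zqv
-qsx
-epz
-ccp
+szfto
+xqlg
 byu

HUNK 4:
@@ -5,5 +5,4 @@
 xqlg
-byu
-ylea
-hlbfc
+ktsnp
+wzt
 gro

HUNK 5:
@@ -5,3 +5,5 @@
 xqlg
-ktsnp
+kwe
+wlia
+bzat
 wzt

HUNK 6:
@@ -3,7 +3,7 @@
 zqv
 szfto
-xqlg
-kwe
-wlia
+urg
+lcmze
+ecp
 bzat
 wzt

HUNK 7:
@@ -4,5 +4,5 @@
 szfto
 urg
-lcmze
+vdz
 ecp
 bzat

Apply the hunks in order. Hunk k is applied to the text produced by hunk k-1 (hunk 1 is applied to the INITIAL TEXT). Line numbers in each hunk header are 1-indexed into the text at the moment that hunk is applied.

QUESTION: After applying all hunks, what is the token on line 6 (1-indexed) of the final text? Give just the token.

Hunk 1: at line 2 remove [xqw,zdgs] add [rtiw,xwsqb] -> 11 lines: gwqtz lyv xfq rtiw xwsqb epz ccp byu ylea hlbfc gro
Hunk 2: at line 1 remove [xfq,rtiw,xwsqb] add [zqv,qsx] -> 10 lines: gwqtz lyv zqv qsx epz ccp byu ylea hlbfc gro
Hunk 3: at line 3 remove [qsx,epz,ccp] add [szfto,xqlg] -> 9 lines: gwqtz lyv zqv szfto xqlg byu ylea hlbfc gro
Hunk 4: at line 5 remove [byu,ylea,hlbfc] add [ktsnp,wzt] -> 8 lines: gwqtz lyv zqv szfto xqlg ktsnp wzt gro
Hunk 5: at line 5 remove [ktsnp] add [kwe,wlia,bzat] -> 10 lines: gwqtz lyv zqv szfto xqlg kwe wlia bzat wzt gro
Hunk 6: at line 3 remove [xqlg,kwe,wlia] add [urg,lcmze,ecp] -> 10 lines: gwqtz lyv zqv szfto urg lcmze ecp bzat wzt gro
Hunk 7: at line 4 remove [lcmze] add [vdz] -> 10 lines: gwqtz lyv zqv szfto urg vdz ecp bzat wzt gro
Final line 6: vdz

Answer: vdz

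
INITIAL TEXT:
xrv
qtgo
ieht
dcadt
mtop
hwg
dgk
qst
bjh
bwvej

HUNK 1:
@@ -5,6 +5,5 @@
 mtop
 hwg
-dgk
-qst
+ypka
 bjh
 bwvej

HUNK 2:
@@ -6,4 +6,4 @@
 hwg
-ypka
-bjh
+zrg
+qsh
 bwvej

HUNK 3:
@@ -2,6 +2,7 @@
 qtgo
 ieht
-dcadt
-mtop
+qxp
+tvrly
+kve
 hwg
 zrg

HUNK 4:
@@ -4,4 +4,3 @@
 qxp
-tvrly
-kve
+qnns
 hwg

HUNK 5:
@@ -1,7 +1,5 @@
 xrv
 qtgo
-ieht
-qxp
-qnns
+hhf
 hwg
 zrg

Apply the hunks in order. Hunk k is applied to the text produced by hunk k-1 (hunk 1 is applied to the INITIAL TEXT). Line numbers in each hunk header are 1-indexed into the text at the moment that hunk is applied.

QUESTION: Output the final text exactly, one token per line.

Answer: xrv
qtgo
hhf
hwg
zrg
qsh
bwvej

Derivation:
Hunk 1: at line 5 remove [dgk,qst] add [ypka] -> 9 lines: xrv qtgo ieht dcadt mtop hwg ypka bjh bwvej
Hunk 2: at line 6 remove [ypka,bjh] add [zrg,qsh] -> 9 lines: xrv qtgo ieht dcadt mtop hwg zrg qsh bwvej
Hunk 3: at line 2 remove [dcadt,mtop] add [qxp,tvrly,kve] -> 10 lines: xrv qtgo ieht qxp tvrly kve hwg zrg qsh bwvej
Hunk 4: at line 4 remove [tvrly,kve] add [qnns] -> 9 lines: xrv qtgo ieht qxp qnns hwg zrg qsh bwvej
Hunk 5: at line 1 remove [ieht,qxp,qnns] add [hhf] -> 7 lines: xrv qtgo hhf hwg zrg qsh bwvej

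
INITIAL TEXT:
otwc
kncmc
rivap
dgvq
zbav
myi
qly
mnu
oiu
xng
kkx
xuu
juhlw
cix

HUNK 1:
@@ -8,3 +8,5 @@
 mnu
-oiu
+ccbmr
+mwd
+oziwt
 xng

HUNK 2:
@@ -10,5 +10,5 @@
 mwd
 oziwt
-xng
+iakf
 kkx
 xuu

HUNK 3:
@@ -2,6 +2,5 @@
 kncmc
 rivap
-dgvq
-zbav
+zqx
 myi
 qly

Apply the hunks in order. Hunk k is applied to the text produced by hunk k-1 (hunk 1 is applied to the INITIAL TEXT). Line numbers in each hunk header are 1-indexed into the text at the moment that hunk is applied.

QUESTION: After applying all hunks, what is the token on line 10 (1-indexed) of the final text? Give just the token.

Answer: oziwt

Derivation:
Hunk 1: at line 8 remove [oiu] add [ccbmr,mwd,oziwt] -> 16 lines: otwc kncmc rivap dgvq zbav myi qly mnu ccbmr mwd oziwt xng kkx xuu juhlw cix
Hunk 2: at line 10 remove [xng] add [iakf] -> 16 lines: otwc kncmc rivap dgvq zbav myi qly mnu ccbmr mwd oziwt iakf kkx xuu juhlw cix
Hunk 3: at line 2 remove [dgvq,zbav] add [zqx] -> 15 lines: otwc kncmc rivap zqx myi qly mnu ccbmr mwd oziwt iakf kkx xuu juhlw cix
Final line 10: oziwt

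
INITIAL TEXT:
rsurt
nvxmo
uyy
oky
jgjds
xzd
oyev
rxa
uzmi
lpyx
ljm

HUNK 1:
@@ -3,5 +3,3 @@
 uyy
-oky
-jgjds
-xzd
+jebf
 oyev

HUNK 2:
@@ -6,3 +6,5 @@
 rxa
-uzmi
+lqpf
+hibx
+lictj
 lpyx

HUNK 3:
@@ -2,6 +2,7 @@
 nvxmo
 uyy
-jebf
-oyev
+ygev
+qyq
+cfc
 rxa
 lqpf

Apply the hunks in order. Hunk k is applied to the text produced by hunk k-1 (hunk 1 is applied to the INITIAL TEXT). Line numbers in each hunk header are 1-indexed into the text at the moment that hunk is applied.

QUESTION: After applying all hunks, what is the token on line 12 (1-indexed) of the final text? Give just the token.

Hunk 1: at line 3 remove [oky,jgjds,xzd] add [jebf] -> 9 lines: rsurt nvxmo uyy jebf oyev rxa uzmi lpyx ljm
Hunk 2: at line 6 remove [uzmi] add [lqpf,hibx,lictj] -> 11 lines: rsurt nvxmo uyy jebf oyev rxa lqpf hibx lictj lpyx ljm
Hunk 3: at line 2 remove [jebf,oyev] add [ygev,qyq,cfc] -> 12 lines: rsurt nvxmo uyy ygev qyq cfc rxa lqpf hibx lictj lpyx ljm
Final line 12: ljm

Answer: ljm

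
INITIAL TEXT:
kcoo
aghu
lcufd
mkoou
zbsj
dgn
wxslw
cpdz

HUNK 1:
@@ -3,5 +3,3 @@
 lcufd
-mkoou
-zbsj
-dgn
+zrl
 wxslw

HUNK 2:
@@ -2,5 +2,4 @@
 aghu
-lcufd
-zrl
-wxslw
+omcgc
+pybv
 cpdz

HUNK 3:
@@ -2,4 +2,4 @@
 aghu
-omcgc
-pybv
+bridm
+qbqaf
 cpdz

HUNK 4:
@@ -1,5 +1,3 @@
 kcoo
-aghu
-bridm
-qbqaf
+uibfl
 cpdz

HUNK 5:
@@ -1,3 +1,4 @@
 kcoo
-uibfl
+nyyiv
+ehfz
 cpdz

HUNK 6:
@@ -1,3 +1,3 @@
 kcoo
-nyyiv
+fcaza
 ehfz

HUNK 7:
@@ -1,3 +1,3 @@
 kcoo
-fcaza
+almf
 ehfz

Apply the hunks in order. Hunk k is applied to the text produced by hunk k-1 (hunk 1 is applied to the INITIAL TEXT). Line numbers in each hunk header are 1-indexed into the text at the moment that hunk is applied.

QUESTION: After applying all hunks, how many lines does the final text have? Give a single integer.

Answer: 4

Derivation:
Hunk 1: at line 3 remove [mkoou,zbsj,dgn] add [zrl] -> 6 lines: kcoo aghu lcufd zrl wxslw cpdz
Hunk 2: at line 2 remove [lcufd,zrl,wxslw] add [omcgc,pybv] -> 5 lines: kcoo aghu omcgc pybv cpdz
Hunk 3: at line 2 remove [omcgc,pybv] add [bridm,qbqaf] -> 5 lines: kcoo aghu bridm qbqaf cpdz
Hunk 4: at line 1 remove [aghu,bridm,qbqaf] add [uibfl] -> 3 lines: kcoo uibfl cpdz
Hunk 5: at line 1 remove [uibfl] add [nyyiv,ehfz] -> 4 lines: kcoo nyyiv ehfz cpdz
Hunk 6: at line 1 remove [nyyiv] add [fcaza] -> 4 lines: kcoo fcaza ehfz cpdz
Hunk 7: at line 1 remove [fcaza] add [almf] -> 4 lines: kcoo almf ehfz cpdz
Final line count: 4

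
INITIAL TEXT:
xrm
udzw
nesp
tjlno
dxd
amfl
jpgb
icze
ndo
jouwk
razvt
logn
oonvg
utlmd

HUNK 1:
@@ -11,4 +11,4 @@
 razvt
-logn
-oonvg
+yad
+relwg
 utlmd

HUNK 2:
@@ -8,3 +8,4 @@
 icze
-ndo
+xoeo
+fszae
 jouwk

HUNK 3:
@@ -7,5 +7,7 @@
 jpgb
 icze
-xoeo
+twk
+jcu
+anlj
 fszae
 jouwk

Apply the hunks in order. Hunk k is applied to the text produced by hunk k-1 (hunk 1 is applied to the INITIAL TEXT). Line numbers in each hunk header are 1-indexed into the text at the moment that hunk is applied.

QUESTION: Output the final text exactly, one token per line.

Hunk 1: at line 11 remove [logn,oonvg] add [yad,relwg] -> 14 lines: xrm udzw nesp tjlno dxd amfl jpgb icze ndo jouwk razvt yad relwg utlmd
Hunk 2: at line 8 remove [ndo] add [xoeo,fszae] -> 15 lines: xrm udzw nesp tjlno dxd amfl jpgb icze xoeo fszae jouwk razvt yad relwg utlmd
Hunk 3: at line 7 remove [xoeo] add [twk,jcu,anlj] -> 17 lines: xrm udzw nesp tjlno dxd amfl jpgb icze twk jcu anlj fszae jouwk razvt yad relwg utlmd

Answer: xrm
udzw
nesp
tjlno
dxd
amfl
jpgb
icze
twk
jcu
anlj
fszae
jouwk
razvt
yad
relwg
utlmd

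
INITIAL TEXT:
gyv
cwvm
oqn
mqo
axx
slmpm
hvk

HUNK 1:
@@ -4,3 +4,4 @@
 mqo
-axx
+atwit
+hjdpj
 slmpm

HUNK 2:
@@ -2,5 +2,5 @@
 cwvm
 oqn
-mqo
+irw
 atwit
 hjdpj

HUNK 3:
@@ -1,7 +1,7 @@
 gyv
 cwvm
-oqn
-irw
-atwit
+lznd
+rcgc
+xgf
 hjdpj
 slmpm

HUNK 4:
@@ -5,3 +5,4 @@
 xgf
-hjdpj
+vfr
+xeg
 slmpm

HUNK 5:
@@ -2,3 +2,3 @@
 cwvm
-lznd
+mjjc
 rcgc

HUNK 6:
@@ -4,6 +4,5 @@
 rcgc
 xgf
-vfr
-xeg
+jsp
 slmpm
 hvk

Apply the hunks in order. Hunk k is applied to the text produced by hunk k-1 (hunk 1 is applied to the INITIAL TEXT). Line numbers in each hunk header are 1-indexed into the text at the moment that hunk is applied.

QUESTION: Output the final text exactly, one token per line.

Answer: gyv
cwvm
mjjc
rcgc
xgf
jsp
slmpm
hvk

Derivation:
Hunk 1: at line 4 remove [axx] add [atwit,hjdpj] -> 8 lines: gyv cwvm oqn mqo atwit hjdpj slmpm hvk
Hunk 2: at line 2 remove [mqo] add [irw] -> 8 lines: gyv cwvm oqn irw atwit hjdpj slmpm hvk
Hunk 3: at line 1 remove [oqn,irw,atwit] add [lznd,rcgc,xgf] -> 8 lines: gyv cwvm lznd rcgc xgf hjdpj slmpm hvk
Hunk 4: at line 5 remove [hjdpj] add [vfr,xeg] -> 9 lines: gyv cwvm lznd rcgc xgf vfr xeg slmpm hvk
Hunk 5: at line 2 remove [lznd] add [mjjc] -> 9 lines: gyv cwvm mjjc rcgc xgf vfr xeg slmpm hvk
Hunk 6: at line 4 remove [vfr,xeg] add [jsp] -> 8 lines: gyv cwvm mjjc rcgc xgf jsp slmpm hvk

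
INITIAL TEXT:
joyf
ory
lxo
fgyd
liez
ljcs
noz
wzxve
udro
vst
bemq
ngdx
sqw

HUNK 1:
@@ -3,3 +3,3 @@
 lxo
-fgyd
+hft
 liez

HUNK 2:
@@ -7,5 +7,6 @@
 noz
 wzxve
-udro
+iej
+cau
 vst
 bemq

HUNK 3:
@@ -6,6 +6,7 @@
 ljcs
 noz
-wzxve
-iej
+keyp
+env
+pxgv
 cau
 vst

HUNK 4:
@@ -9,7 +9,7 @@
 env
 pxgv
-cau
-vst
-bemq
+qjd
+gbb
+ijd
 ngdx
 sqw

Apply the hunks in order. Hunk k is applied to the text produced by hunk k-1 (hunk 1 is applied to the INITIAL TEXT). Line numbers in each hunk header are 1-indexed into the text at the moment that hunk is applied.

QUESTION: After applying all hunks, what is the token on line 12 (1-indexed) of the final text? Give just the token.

Answer: gbb

Derivation:
Hunk 1: at line 3 remove [fgyd] add [hft] -> 13 lines: joyf ory lxo hft liez ljcs noz wzxve udro vst bemq ngdx sqw
Hunk 2: at line 7 remove [udro] add [iej,cau] -> 14 lines: joyf ory lxo hft liez ljcs noz wzxve iej cau vst bemq ngdx sqw
Hunk 3: at line 6 remove [wzxve,iej] add [keyp,env,pxgv] -> 15 lines: joyf ory lxo hft liez ljcs noz keyp env pxgv cau vst bemq ngdx sqw
Hunk 4: at line 9 remove [cau,vst,bemq] add [qjd,gbb,ijd] -> 15 lines: joyf ory lxo hft liez ljcs noz keyp env pxgv qjd gbb ijd ngdx sqw
Final line 12: gbb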